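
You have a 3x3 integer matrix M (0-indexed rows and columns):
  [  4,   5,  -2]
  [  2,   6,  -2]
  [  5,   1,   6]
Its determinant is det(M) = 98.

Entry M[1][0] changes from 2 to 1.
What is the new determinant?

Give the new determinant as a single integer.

det is linear in row 1: changing M[1][0] by delta changes det by delta * cofactor(1,0).
Cofactor C_10 = (-1)^(1+0) * minor(1,0) = -32
Entry delta = 1 - 2 = -1
Det delta = -1 * -32 = 32
New det = 98 + 32 = 130

Answer: 130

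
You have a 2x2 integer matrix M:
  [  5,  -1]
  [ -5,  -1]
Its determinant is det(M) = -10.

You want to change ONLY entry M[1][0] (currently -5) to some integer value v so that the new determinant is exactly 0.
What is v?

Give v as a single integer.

Answer: 5

Derivation:
det is linear in entry M[1][0]: det = old_det + (v - -5) * C_10
Cofactor C_10 = 1
Want det = 0: -10 + (v - -5) * 1 = 0
  (v - -5) = 10 / 1 = 10
  v = -5 + (10) = 5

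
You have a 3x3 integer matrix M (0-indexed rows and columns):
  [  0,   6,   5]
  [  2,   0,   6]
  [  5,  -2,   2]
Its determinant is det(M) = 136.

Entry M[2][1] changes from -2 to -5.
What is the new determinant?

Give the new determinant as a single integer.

Answer: 106

Derivation:
det is linear in row 2: changing M[2][1] by delta changes det by delta * cofactor(2,1).
Cofactor C_21 = (-1)^(2+1) * minor(2,1) = 10
Entry delta = -5 - -2 = -3
Det delta = -3 * 10 = -30
New det = 136 + -30 = 106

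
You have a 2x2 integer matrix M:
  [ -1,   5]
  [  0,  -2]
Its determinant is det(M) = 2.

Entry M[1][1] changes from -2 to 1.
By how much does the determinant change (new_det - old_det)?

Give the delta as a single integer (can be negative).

Cofactor C_11 = -1
Entry delta = 1 - -2 = 3
Det delta = entry_delta * cofactor = 3 * -1 = -3

Answer: -3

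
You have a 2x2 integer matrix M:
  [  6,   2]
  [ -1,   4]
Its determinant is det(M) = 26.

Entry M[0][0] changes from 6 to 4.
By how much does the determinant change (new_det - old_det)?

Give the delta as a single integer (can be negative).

Cofactor C_00 = 4
Entry delta = 4 - 6 = -2
Det delta = entry_delta * cofactor = -2 * 4 = -8

Answer: -8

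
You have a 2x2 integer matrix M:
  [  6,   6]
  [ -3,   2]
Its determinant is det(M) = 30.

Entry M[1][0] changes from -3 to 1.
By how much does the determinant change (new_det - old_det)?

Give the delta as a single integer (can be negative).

Cofactor C_10 = -6
Entry delta = 1 - -3 = 4
Det delta = entry_delta * cofactor = 4 * -6 = -24

Answer: -24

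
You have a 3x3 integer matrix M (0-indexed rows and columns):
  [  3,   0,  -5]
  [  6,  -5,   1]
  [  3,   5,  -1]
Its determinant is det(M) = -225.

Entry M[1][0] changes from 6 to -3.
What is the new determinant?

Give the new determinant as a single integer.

Answer: 0

Derivation:
det is linear in row 1: changing M[1][0] by delta changes det by delta * cofactor(1,0).
Cofactor C_10 = (-1)^(1+0) * minor(1,0) = -25
Entry delta = -3 - 6 = -9
Det delta = -9 * -25 = 225
New det = -225 + 225 = 0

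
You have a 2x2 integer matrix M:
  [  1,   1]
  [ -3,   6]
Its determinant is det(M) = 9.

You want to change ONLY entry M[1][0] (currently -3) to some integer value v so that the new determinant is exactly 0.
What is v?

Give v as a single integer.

det is linear in entry M[1][0]: det = old_det + (v - -3) * C_10
Cofactor C_10 = -1
Want det = 0: 9 + (v - -3) * -1 = 0
  (v - -3) = -9 / -1 = 9
  v = -3 + (9) = 6

Answer: 6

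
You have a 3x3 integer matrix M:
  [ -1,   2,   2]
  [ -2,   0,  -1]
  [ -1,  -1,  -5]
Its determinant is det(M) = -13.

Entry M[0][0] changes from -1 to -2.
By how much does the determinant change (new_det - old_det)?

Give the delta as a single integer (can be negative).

Cofactor C_00 = -1
Entry delta = -2 - -1 = -1
Det delta = entry_delta * cofactor = -1 * -1 = 1

Answer: 1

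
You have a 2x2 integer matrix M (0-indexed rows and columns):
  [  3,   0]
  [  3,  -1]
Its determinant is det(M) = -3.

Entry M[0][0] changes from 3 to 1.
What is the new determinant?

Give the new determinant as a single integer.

det is linear in row 0: changing M[0][0] by delta changes det by delta * cofactor(0,0).
Cofactor C_00 = (-1)^(0+0) * minor(0,0) = -1
Entry delta = 1 - 3 = -2
Det delta = -2 * -1 = 2
New det = -3 + 2 = -1

Answer: -1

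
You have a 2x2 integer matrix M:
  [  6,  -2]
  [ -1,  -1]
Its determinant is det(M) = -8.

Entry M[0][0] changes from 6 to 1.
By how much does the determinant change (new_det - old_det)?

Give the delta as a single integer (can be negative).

Cofactor C_00 = -1
Entry delta = 1 - 6 = -5
Det delta = entry_delta * cofactor = -5 * -1 = 5

Answer: 5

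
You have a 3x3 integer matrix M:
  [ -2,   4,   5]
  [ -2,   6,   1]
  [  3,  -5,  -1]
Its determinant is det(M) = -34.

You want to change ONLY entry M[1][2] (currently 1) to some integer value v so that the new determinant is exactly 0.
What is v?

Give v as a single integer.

det is linear in entry M[1][2]: det = old_det + (v - 1) * C_12
Cofactor C_12 = 2
Want det = 0: -34 + (v - 1) * 2 = 0
  (v - 1) = 34 / 2 = 17
  v = 1 + (17) = 18

Answer: 18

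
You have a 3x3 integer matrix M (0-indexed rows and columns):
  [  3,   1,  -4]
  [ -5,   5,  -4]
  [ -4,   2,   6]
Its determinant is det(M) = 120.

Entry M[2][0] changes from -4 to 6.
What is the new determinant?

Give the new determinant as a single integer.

Answer: 280

Derivation:
det is linear in row 2: changing M[2][0] by delta changes det by delta * cofactor(2,0).
Cofactor C_20 = (-1)^(2+0) * minor(2,0) = 16
Entry delta = 6 - -4 = 10
Det delta = 10 * 16 = 160
New det = 120 + 160 = 280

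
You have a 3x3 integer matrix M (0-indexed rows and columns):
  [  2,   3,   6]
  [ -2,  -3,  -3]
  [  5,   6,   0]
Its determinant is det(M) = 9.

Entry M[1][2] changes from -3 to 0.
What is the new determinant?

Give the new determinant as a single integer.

Answer: 18

Derivation:
det is linear in row 1: changing M[1][2] by delta changes det by delta * cofactor(1,2).
Cofactor C_12 = (-1)^(1+2) * minor(1,2) = 3
Entry delta = 0 - -3 = 3
Det delta = 3 * 3 = 9
New det = 9 + 9 = 18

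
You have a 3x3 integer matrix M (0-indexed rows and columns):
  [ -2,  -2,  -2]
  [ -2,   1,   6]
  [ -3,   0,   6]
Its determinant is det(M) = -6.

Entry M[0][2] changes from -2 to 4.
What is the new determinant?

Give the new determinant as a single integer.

Answer: 12

Derivation:
det is linear in row 0: changing M[0][2] by delta changes det by delta * cofactor(0,2).
Cofactor C_02 = (-1)^(0+2) * minor(0,2) = 3
Entry delta = 4 - -2 = 6
Det delta = 6 * 3 = 18
New det = -6 + 18 = 12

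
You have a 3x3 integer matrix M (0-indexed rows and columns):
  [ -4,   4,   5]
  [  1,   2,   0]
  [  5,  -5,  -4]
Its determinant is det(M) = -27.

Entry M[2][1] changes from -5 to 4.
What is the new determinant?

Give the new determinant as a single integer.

det is linear in row 2: changing M[2][1] by delta changes det by delta * cofactor(2,1).
Cofactor C_21 = (-1)^(2+1) * minor(2,1) = 5
Entry delta = 4 - -5 = 9
Det delta = 9 * 5 = 45
New det = -27 + 45 = 18

Answer: 18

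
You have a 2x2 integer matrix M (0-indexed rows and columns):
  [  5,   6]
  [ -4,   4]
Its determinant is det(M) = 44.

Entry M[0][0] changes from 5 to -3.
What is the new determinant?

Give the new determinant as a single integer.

det is linear in row 0: changing M[0][0] by delta changes det by delta * cofactor(0,0).
Cofactor C_00 = (-1)^(0+0) * minor(0,0) = 4
Entry delta = -3 - 5 = -8
Det delta = -8 * 4 = -32
New det = 44 + -32 = 12

Answer: 12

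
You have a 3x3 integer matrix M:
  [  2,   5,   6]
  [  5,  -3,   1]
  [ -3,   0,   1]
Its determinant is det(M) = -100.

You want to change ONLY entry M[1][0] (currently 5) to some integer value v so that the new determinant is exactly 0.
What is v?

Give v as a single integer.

det is linear in entry M[1][0]: det = old_det + (v - 5) * C_10
Cofactor C_10 = -5
Want det = 0: -100 + (v - 5) * -5 = 0
  (v - 5) = 100 / -5 = -20
  v = 5 + (-20) = -15

Answer: -15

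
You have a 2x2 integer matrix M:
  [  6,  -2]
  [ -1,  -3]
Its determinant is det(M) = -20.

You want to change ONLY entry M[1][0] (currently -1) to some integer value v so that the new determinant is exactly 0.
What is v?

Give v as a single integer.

det is linear in entry M[1][0]: det = old_det + (v - -1) * C_10
Cofactor C_10 = 2
Want det = 0: -20 + (v - -1) * 2 = 0
  (v - -1) = 20 / 2 = 10
  v = -1 + (10) = 9

Answer: 9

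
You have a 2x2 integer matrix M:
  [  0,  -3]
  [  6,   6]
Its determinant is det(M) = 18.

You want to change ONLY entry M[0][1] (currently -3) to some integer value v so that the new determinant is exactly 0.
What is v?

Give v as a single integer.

det is linear in entry M[0][1]: det = old_det + (v - -3) * C_01
Cofactor C_01 = -6
Want det = 0: 18 + (v - -3) * -6 = 0
  (v - -3) = -18 / -6 = 3
  v = -3 + (3) = 0

Answer: 0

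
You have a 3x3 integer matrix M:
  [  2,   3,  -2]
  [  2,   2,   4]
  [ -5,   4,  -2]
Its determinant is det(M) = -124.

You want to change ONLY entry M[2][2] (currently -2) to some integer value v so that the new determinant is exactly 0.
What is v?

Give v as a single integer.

det is linear in entry M[2][2]: det = old_det + (v - -2) * C_22
Cofactor C_22 = -2
Want det = 0: -124 + (v - -2) * -2 = 0
  (v - -2) = 124 / -2 = -62
  v = -2 + (-62) = -64

Answer: -64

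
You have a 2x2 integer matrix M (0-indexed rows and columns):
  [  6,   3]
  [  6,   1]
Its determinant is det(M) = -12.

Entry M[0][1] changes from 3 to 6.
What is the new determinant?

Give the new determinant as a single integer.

det is linear in row 0: changing M[0][1] by delta changes det by delta * cofactor(0,1).
Cofactor C_01 = (-1)^(0+1) * minor(0,1) = -6
Entry delta = 6 - 3 = 3
Det delta = 3 * -6 = -18
New det = -12 + -18 = -30

Answer: -30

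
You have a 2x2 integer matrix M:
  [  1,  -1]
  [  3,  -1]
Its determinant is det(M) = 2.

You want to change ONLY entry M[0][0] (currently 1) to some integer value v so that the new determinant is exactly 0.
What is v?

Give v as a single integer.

det is linear in entry M[0][0]: det = old_det + (v - 1) * C_00
Cofactor C_00 = -1
Want det = 0: 2 + (v - 1) * -1 = 0
  (v - 1) = -2 / -1 = 2
  v = 1 + (2) = 3

Answer: 3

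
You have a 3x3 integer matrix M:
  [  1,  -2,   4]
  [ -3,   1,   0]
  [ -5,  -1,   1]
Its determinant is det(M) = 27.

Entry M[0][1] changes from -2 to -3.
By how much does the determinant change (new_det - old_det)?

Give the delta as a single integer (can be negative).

Cofactor C_01 = 3
Entry delta = -3 - -2 = -1
Det delta = entry_delta * cofactor = -1 * 3 = -3

Answer: -3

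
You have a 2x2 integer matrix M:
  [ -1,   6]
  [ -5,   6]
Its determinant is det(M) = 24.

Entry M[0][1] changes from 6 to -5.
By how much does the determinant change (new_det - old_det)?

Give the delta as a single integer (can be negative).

Cofactor C_01 = 5
Entry delta = -5 - 6 = -11
Det delta = entry_delta * cofactor = -11 * 5 = -55

Answer: -55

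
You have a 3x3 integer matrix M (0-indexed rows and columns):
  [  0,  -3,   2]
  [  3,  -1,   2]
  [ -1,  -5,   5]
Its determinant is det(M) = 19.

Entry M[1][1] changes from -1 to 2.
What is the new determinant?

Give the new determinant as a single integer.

det is linear in row 1: changing M[1][1] by delta changes det by delta * cofactor(1,1).
Cofactor C_11 = (-1)^(1+1) * minor(1,1) = 2
Entry delta = 2 - -1 = 3
Det delta = 3 * 2 = 6
New det = 19 + 6 = 25

Answer: 25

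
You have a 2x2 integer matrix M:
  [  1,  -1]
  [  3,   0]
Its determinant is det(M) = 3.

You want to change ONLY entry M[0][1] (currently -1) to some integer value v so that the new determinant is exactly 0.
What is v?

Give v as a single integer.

det is linear in entry M[0][1]: det = old_det + (v - -1) * C_01
Cofactor C_01 = -3
Want det = 0: 3 + (v - -1) * -3 = 0
  (v - -1) = -3 / -3 = 1
  v = -1 + (1) = 0

Answer: 0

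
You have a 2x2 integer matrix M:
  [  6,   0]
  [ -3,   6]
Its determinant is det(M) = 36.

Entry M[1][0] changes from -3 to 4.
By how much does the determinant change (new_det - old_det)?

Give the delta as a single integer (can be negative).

Answer: 0

Derivation:
Cofactor C_10 = 0
Entry delta = 4 - -3 = 7
Det delta = entry_delta * cofactor = 7 * 0 = 0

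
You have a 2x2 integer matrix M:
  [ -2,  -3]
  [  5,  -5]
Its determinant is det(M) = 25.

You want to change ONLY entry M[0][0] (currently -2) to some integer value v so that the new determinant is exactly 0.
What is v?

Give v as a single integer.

det is linear in entry M[0][0]: det = old_det + (v - -2) * C_00
Cofactor C_00 = -5
Want det = 0: 25 + (v - -2) * -5 = 0
  (v - -2) = -25 / -5 = 5
  v = -2 + (5) = 3

Answer: 3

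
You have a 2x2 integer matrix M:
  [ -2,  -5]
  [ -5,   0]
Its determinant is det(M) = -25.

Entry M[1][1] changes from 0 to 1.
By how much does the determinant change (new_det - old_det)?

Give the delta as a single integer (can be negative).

Answer: -2

Derivation:
Cofactor C_11 = -2
Entry delta = 1 - 0 = 1
Det delta = entry_delta * cofactor = 1 * -2 = -2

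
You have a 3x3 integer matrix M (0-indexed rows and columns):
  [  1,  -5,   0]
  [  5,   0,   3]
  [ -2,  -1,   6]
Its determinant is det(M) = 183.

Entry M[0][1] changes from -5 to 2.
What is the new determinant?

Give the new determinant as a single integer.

det is linear in row 0: changing M[0][1] by delta changes det by delta * cofactor(0,1).
Cofactor C_01 = (-1)^(0+1) * minor(0,1) = -36
Entry delta = 2 - -5 = 7
Det delta = 7 * -36 = -252
New det = 183 + -252 = -69

Answer: -69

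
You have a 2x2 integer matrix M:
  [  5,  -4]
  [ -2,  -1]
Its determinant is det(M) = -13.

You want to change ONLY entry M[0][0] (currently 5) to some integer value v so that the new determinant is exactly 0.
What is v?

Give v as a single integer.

det is linear in entry M[0][0]: det = old_det + (v - 5) * C_00
Cofactor C_00 = -1
Want det = 0: -13 + (v - 5) * -1 = 0
  (v - 5) = 13 / -1 = -13
  v = 5 + (-13) = -8

Answer: -8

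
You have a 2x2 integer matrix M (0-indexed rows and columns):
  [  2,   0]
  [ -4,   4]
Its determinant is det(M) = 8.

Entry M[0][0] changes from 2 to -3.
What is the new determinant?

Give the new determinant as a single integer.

det is linear in row 0: changing M[0][0] by delta changes det by delta * cofactor(0,0).
Cofactor C_00 = (-1)^(0+0) * minor(0,0) = 4
Entry delta = -3 - 2 = -5
Det delta = -5 * 4 = -20
New det = 8 + -20 = -12

Answer: -12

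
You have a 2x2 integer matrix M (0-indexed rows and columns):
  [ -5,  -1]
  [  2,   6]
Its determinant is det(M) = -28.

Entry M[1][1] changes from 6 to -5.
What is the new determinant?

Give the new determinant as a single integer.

Answer: 27

Derivation:
det is linear in row 1: changing M[1][1] by delta changes det by delta * cofactor(1,1).
Cofactor C_11 = (-1)^(1+1) * minor(1,1) = -5
Entry delta = -5 - 6 = -11
Det delta = -11 * -5 = 55
New det = -28 + 55 = 27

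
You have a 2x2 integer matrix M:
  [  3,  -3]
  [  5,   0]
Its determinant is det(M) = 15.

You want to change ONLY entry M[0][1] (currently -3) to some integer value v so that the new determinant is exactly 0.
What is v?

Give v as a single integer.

Answer: 0

Derivation:
det is linear in entry M[0][1]: det = old_det + (v - -3) * C_01
Cofactor C_01 = -5
Want det = 0: 15 + (v - -3) * -5 = 0
  (v - -3) = -15 / -5 = 3
  v = -3 + (3) = 0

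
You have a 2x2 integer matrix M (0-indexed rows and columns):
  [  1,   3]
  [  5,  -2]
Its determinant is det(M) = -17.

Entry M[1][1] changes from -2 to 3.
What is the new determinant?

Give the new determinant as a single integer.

Answer: -12

Derivation:
det is linear in row 1: changing M[1][1] by delta changes det by delta * cofactor(1,1).
Cofactor C_11 = (-1)^(1+1) * minor(1,1) = 1
Entry delta = 3 - -2 = 5
Det delta = 5 * 1 = 5
New det = -17 + 5 = -12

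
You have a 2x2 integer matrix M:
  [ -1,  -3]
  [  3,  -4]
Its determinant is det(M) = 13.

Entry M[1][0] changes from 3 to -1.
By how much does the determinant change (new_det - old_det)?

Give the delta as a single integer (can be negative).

Answer: -12

Derivation:
Cofactor C_10 = 3
Entry delta = -1 - 3 = -4
Det delta = entry_delta * cofactor = -4 * 3 = -12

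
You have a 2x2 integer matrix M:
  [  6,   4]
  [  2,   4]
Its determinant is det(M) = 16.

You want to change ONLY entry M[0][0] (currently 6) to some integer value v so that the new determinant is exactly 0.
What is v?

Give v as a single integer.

Answer: 2

Derivation:
det is linear in entry M[0][0]: det = old_det + (v - 6) * C_00
Cofactor C_00 = 4
Want det = 0: 16 + (v - 6) * 4 = 0
  (v - 6) = -16 / 4 = -4
  v = 6 + (-4) = 2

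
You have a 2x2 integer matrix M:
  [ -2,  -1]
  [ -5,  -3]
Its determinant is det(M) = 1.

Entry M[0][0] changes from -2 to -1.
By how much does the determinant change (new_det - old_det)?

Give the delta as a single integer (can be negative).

Cofactor C_00 = -3
Entry delta = -1 - -2 = 1
Det delta = entry_delta * cofactor = 1 * -3 = -3

Answer: -3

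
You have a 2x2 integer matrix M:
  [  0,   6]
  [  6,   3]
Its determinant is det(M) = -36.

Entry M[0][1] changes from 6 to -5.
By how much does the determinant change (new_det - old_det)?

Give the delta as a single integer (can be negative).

Cofactor C_01 = -6
Entry delta = -5 - 6 = -11
Det delta = entry_delta * cofactor = -11 * -6 = 66

Answer: 66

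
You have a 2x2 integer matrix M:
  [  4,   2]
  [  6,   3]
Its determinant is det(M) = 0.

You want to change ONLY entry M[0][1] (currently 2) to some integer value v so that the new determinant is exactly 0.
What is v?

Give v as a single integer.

Answer: 2

Derivation:
det is linear in entry M[0][1]: det = old_det + (v - 2) * C_01
Cofactor C_01 = -6
Want det = 0: 0 + (v - 2) * -6 = 0
  (v - 2) = 0 / -6 = 0
  v = 2 + (0) = 2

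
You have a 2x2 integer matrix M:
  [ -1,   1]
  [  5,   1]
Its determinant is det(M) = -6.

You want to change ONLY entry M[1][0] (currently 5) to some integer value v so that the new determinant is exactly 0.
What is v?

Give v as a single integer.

det is linear in entry M[1][0]: det = old_det + (v - 5) * C_10
Cofactor C_10 = -1
Want det = 0: -6 + (v - 5) * -1 = 0
  (v - 5) = 6 / -1 = -6
  v = 5 + (-6) = -1

Answer: -1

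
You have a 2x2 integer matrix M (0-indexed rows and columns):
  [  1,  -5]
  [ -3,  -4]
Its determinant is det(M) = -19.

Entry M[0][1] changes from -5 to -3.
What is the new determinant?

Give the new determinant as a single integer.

Answer: -13

Derivation:
det is linear in row 0: changing M[0][1] by delta changes det by delta * cofactor(0,1).
Cofactor C_01 = (-1)^(0+1) * minor(0,1) = 3
Entry delta = -3 - -5 = 2
Det delta = 2 * 3 = 6
New det = -19 + 6 = -13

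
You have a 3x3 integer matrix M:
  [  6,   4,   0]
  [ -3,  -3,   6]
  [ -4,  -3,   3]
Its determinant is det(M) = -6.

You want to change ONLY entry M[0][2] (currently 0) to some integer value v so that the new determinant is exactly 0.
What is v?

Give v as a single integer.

det is linear in entry M[0][2]: det = old_det + (v - 0) * C_02
Cofactor C_02 = -3
Want det = 0: -6 + (v - 0) * -3 = 0
  (v - 0) = 6 / -3 = -2
  v = 0 + (-2) = -2

Answer: -2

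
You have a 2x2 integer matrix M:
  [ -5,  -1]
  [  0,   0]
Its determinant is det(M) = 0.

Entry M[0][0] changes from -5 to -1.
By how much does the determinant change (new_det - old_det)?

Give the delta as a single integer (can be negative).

Cofactor C_00 = 0
Entry delta = -1 - -5 = 4
Det delta = entry_delta * cofactor = 4 * 0 = 0

Answer: 0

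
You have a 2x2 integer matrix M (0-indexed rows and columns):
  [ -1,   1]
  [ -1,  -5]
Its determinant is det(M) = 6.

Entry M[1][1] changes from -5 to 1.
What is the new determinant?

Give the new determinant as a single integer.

det is linear in row 1: changing M[1][1] by delta changes det by delta * cofactor(1,1).
Cofactor C_11 = (-1)^(1+1) * minor(1,1) = -1
Entry delta = 1 - -5 = 6
Det delta = 6 * -1 = -6
New det = 6 + -6 = 0

Answer: 0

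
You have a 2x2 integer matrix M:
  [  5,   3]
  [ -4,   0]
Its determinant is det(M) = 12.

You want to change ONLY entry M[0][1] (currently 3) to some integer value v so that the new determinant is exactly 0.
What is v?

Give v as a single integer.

det is linear in entry M[0][1]: det = old_det + (v - 3) * C_01
Cofactor C_01 = 4
Want det = 0: 12 + (v - 3) * 4 = 0
  (v - 3) = -12 / 4 = -3
  v = 3 + (-3) = 0

Answer: 0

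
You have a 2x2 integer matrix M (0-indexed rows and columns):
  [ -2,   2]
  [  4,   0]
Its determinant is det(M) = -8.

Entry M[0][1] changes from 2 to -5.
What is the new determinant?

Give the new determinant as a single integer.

det is linear in row 0: changing M[0][1] by delta changes det by delta * cofactor(0,1).
Cofactor C_01 = (-1)^(0+1) * minor(0,1) = -4
Entry delta = -5 - 2 = -7
Det delta = -7 * -4 = 28
New det = -8 + 28 = 20

Answer: 20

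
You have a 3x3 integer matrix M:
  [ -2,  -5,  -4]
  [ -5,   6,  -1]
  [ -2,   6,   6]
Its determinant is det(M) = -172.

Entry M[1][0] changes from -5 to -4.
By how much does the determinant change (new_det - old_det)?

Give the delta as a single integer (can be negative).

Cofactor C_10 = 6
Entry delta = -4 - -5 = 1
Det delta = entry_delta * cofactor = 1 * 6 = 6

Answer: 6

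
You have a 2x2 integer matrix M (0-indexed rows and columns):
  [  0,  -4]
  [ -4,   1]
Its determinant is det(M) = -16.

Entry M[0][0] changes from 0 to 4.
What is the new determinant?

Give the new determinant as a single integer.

Answer: -12

Derivation:
det is linear in row 0: changing M[0][0] by delta changes det by delta * cofactor(0,0).
Cofactor C_00 = (-1)^(0+0) * minor(0,0) = 1
Entry delta = 4 - 0 = 4
Det delta = 4 * 1 = 4
New det = -16 + 4 = -12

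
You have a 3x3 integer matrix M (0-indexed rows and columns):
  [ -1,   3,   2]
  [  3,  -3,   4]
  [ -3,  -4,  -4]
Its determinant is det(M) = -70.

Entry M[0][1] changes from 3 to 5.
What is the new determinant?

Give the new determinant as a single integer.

det is linear in row 0: changing M[0][1] by delta changes det by delta * cofactor(0,1).
Cofactor C_01 = (-1)^(0+1) * minor(0,1) = 0
Entry delta = 5 - 3 = 2
Det delta = 2 * 0 = 0
New det = -70 + 0 = -70

Answer: -70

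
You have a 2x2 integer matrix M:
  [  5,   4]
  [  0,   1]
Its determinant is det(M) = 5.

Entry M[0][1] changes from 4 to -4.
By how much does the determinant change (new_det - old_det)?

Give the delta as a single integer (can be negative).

Answer: 0

Derivation:
Cofactor C_01 = 0
Entry delta = -4 - 4 = -8
Det delta = entry_delta * cofactor = -8 * 0 = 0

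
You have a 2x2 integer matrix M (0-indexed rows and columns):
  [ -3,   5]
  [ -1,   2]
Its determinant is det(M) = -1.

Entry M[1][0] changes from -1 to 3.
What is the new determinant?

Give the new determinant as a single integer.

Answer: -21

Derivation:
det is linear in row 1: changing M[1][0] by delta changes det by delta * cofactor(1,0).
Cofactor C_10 = (-1)^(1+0) * minor(1,0) = -5
Entry delta = 3 - -1 = 4
Det delta = 4 * -5 = -20
New det = -1 + -20 = -21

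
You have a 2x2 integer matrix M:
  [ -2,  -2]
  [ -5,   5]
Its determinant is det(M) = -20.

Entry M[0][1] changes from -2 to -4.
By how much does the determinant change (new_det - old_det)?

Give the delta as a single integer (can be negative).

Cofactor C_01 = 5
Entry delta = -4 - -2 = -2
Det delta = entry_delta * cofactor = -2 * 5 = -10

Answer: -10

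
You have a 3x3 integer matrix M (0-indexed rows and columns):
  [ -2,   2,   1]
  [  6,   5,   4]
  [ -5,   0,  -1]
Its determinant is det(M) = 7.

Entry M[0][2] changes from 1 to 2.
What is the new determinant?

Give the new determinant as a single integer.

Answer: 32

Derivation:
det is linear in row 0: changing M[0][2] by delta changes det by delta * cofactor(0,2).
Cofactor C_02 = (-1)^(0+2) * minor(0,2) = 25
Entry delta = 2 - 1 = 1
Det delta = 1 * 25 = 25
New det = 7 + 25 = 32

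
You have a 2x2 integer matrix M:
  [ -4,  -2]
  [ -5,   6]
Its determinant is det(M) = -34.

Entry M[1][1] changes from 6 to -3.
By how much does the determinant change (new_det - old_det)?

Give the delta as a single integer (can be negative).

Answer: 36

Derivation:
Cofactor C_11 = -4
Entry delta = -3 - 6 = -9
Det delta = entry_delta * cofactor = -9 * -4 = 36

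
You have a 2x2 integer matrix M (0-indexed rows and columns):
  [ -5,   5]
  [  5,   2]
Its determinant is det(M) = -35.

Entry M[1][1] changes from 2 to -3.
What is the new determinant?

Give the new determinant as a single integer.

det is linear in row 1: changing M[1][1] by delta changes det by delta * cofactor(1,1).
Cofactor C_11 = (-1)^(1+1) * minor(1,1) = -5
Entry delta = -3 - 2 = -5
Det delta = -5 * -5 = 25
New det = -35 + 25 = -10

Answer: -10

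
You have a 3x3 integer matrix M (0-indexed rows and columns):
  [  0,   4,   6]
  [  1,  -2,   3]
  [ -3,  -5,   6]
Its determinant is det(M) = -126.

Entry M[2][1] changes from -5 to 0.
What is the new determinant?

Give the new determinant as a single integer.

det is linear in row 2: changing M[2][1] by delta changes det by delta * cofactor(2,1).
Cofactor C_21 = (-1)^(2+1) * minor(2,1) = 6
Entry delta = 0 - -5 = 5
Det delta = 5 * 6 = 30
New det = -126 + 30 = -96

Answer: -96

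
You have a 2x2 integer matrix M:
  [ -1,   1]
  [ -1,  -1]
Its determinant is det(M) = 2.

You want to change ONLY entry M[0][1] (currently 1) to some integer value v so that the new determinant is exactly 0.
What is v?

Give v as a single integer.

det is linear in entry M[0][1]: det = old_det + (v - 1) * C_01
Cofactor C_01 = 1
Want det = 0: 2 + (v - 1) * 1 = 0
  (v - 1) = -2 / 1 = -2
  v = 1 + (-2) = -1

Answer: -1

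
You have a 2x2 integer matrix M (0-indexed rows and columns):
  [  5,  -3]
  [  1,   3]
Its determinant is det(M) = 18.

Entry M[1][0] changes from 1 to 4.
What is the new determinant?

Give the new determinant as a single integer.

Answer: 27

Derivation:
det is linear in row 1: changing M[1][0] by delta changes det by delta * cofactor(1,0).
Cofactor C_10 = (-1)^(1+0) * minor(1,0) = 3
Entry delta = 4 - 1 = 3
Det delta = 3 * 3 = 9
New det = 18 + 9 = 27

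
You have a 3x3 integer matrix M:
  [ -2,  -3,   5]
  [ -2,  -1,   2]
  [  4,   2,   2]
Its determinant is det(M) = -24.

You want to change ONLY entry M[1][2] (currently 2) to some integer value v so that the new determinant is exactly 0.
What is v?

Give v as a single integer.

Answer: -1

Derivation:
det is linear in entry M[1][2]: det = old_det + (v - 2) * C_12
Cofactor C_12 = -8
Want det = 0: -24 + (v - 2) * -8 = 0
  (v - 2) = 24 / -8 = -3
  v = 2 + (-3) = -1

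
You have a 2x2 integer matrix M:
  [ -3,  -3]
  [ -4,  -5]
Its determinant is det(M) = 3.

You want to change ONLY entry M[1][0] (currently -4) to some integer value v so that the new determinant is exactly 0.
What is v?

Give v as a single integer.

Answer: -5

Derivation:
det is linear in entry M[1][0]: det = old_det + (v - -4) * C_10
Cofactor C_10 = 3
Want det = 0: 3 + (v - -4) * 3 = 0
  (v - -4) = -3 / 3 = -1
  v = -4 + (-1) = -5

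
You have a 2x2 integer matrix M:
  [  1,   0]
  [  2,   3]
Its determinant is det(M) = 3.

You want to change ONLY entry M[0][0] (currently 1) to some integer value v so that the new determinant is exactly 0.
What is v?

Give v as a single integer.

Answer: 0

Derivation:
det is linear in entry M[0][0]: det = old_det + (v - 1) * C_00
Cofactor C_00 = 3
Want det = 0: 3 + (v - 1) * 3 = 0
  (v - 1) = -3 / 3 = -1
  v = 1 + (-1) = 0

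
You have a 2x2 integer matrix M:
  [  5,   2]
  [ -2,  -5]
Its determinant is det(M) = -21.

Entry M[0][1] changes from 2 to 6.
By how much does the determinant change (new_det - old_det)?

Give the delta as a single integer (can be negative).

Cofactor C_01 = 2
Entry delta = 6 - 2 = 4
Det delta = entry_delta * cofactor = 4 * 2 = 8

Answer: 8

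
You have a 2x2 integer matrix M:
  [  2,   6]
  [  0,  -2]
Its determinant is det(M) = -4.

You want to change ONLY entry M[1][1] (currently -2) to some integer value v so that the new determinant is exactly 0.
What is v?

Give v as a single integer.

det is linear in entry M[1][1]: det = old_det + (v - -2) * C_11
Cofactor C_11 = 2
Want det = 0: -4 + (v - -2) * 2 = 0
  (v - -2) = 4 / 2 = 2
  v = -2 + (2) = 0

Answer: 0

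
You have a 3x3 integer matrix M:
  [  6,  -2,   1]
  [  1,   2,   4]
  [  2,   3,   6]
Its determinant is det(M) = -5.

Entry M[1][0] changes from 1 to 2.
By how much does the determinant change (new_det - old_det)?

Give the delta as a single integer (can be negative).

Cofactor C_10 = 15
Entry delta = 2 - 1 = 1
Det delta = entry_delta * cofactor = 1 * 15 = 15

Answer: 15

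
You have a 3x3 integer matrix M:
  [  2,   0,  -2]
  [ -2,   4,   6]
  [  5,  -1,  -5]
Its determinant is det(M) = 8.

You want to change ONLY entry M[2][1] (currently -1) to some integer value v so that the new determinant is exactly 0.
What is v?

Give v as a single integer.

Answer: 0

Derivation:
det is linear in entry M[2][1]: det = old_det + (v - -1) * C_21
Cofactor C_21 = -8
Want det = 0: 8 + (v - -1) * -8 = 0
  (v - -1) = -8 / -8 = 1
  v = -1 + (1) = 0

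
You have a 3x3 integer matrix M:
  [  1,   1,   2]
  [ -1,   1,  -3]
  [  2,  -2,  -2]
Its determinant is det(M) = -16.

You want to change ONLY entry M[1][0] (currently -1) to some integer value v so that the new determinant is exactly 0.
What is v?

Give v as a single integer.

det is linear in entry M[1][0]: det = old_det + (v - -1) * C_10
Cofactor C_10 = -2
Want det = 0: -16 + (v - -1) * -2 = 0
  (v - -1) = 16 / -2 = -8
  v = -1 + (-8) = -9

Answer: -9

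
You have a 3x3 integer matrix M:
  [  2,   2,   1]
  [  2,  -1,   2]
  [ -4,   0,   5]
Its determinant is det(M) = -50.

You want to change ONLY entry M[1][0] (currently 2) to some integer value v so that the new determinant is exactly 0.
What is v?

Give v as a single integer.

Answer: -3

Derivation:
det is linear in entry M[1][0]: det = old_det + (v - 2) * C_10
Cofactor C_10 = -10
Want det = 0: -50 + (v - 2) * -10 = 0
  (v - 2) = 50 / -10 = -5
  v = 2 + (-5) = -3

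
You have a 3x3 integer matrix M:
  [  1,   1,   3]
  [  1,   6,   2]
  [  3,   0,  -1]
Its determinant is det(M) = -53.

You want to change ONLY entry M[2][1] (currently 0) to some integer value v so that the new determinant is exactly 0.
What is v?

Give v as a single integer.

det is linear in entry M[2][1]: det = old_det + (v - 0) * C_21
Cofactor C_21 = 1
Want det = 0: -53 + (v - 0) * 1 = 0
  (v - 0) = 53 / 1 = 53
  v = 0 + (53) = 53

Answer: 53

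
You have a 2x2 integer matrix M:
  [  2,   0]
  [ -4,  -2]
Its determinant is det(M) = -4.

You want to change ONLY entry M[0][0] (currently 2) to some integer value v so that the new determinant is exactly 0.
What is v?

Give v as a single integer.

det is linear in entry M[0][0]: det = old_det + (v - 2) * C_00
Cofactor C_00 = -2
Want det = 0: -4 + (v - 2) * -2 = 0
  (v - 2) = 4 / -2 = -2
  v = 2 + (-2) = 0

Answer: 0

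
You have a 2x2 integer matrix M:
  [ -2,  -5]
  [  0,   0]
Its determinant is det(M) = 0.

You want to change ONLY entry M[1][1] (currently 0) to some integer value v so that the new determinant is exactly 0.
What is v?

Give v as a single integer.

det is linear in entry M[1][1]: det = old_det + (v - 0) * C_11
Cofactor C_11 = -2
Want det = 0: 0 + (v - 0) * -2 = 0
  (v - 0) = 0 / -2 = 0
  v = 0 + (0) = 0

Answer: 0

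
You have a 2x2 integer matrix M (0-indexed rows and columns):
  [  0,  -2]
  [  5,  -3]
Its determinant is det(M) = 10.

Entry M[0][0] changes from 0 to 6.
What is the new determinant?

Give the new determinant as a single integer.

Answer: -8

Derivation:
det is linear in row 0: changing M[0][0] by delta changes det by delta * cofactor(0,0).
Cofactor C_00 = (-1)^(0+0) * minor(0,0) = -3
Entry delta = 6 - 0 = 6
Det delta = 6 * -3 = -18
New det = 10 + -18 = -8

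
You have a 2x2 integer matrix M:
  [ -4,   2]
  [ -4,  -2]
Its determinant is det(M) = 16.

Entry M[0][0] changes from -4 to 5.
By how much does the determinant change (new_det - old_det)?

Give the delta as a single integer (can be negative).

Answer: -18

Derivation:
Cofactor C_00 = -2
Entry delta = 5 - -4 = 9
Det delta = entry_delta * cofactor = 9 * -2 = -18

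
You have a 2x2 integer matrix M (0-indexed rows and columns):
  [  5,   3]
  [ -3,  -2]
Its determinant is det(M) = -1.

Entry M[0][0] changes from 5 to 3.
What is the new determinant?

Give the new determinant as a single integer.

det is linear in row 0: changing M[0][0] by delta changes det by delta * cofactor(0,0).
Cofactor C_00 = (-1)^(0+0) * minor(0,0) = -2
Entry delta = 3 - 5 = -2
Det delta = -2 * -2 = 4
New det = -1 + 4 = 3

Answer: 3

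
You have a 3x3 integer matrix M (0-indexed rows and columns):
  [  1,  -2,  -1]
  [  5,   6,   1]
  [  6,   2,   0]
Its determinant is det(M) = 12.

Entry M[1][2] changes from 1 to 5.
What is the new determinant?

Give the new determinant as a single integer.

Answer: -44

Derivation:
det is linear in row 1: changing M[1][2] by delta changes det by delta * cofactor(1,2).
Cofactor C_12 = (-1)^(1+2) * minor(1,2) = -14
Entry delta = 5 - 1 = 4
Det delta = 4 * -14 = -56
New det = 12 + -56 = -44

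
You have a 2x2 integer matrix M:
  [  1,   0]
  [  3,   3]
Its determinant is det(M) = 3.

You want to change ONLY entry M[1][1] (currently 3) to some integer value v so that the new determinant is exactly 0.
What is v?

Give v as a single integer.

det is linear in entry M[1][1]: det = old_det + (v - 3) * C_11
Cofactor C_11 = 1
Want det = 0: 3 + (v - 3) * 1 = 0
  (v - 3) = -3 / 1 = -3
  v = 3 + (-3) = 0

Answer: 0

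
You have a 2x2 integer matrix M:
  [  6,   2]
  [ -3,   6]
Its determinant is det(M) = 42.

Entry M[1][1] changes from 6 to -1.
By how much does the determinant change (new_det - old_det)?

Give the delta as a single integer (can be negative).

Answer: -42

Derivation:
Cofactor C_11 = 6
Entry delta = -1 - 6 = -7
Det delta = entry_delta * cofactor = -7 * 6 = -42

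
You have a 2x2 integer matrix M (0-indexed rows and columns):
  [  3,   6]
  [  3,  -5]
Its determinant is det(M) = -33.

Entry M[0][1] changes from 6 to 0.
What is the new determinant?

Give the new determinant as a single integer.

Answer: -15

Derivation:
det is linear in row 0: changing M[0][1] by delta changes det by delta * cofactor(0,1).
Cofactor C_01 = (-1)^(0+1) * minor(0,1) = -3
Entry delta = 0 - 6 = -6
Det delta = -6 * -3 = 18
New det = -33 + 18 = -15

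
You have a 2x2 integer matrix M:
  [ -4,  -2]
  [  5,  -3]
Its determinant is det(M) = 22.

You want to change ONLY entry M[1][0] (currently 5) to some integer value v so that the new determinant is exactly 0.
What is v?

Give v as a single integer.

det is linear in entry M[1][0]: det = old_det + (v - 5) * C_10
Cofactor C_10 = 2
Want det = 0: 22 + (v - 5) * 2 = 0
  (v - 5) = -22 / 2 = -11
  v = 5 + (-11) = -6

Answer: -6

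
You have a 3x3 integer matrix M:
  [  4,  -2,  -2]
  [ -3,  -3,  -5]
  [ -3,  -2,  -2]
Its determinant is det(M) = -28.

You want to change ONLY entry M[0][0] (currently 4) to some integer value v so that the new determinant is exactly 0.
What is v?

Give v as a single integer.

det is linear in entry M[0][0]: det = old_det + (v - 4) * C_00
Cofactor C_00 = -4
Want det = 0: -28 + (v - 4) * -4 = 0
  (v - 4) = 28 / -4 = -7
  v = 4 + (-7) = -3

Answer: -3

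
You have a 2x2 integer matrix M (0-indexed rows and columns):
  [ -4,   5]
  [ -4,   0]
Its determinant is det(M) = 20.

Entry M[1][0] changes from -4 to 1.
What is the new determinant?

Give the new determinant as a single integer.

det is linear in row 1: changing M[1][0] by delta changes det by delta * cofactor(1,0).
Cofactor C_10 = (-1)^(1+0) * minor(1,0) = -5
Entry delta = 1 - -4 = 5
Det delta = 5 * -5 = -25
New det = 20 + -25 = -5

Answer: -5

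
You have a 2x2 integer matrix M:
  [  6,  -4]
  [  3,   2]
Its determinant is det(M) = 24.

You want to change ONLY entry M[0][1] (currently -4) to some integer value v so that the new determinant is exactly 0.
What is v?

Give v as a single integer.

det is linear in entry M[0][1]: det = old_det + (v - -4) * C_01
Cofactor C_01 = -3
Want det = 0: 24 + (v - -4) * -3 = 0
  (v - -4) = -24 / -3 = 8
  v = -4 + (8) = 4

Answer: 4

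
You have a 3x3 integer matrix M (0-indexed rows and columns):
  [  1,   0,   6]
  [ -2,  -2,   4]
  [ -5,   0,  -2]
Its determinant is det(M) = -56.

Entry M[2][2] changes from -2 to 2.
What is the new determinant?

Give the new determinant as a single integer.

det is linear in row 2: changing M[2][2] by delta changes det by delta * cofactor(2,2).
Cofactor C_22 = (-1)^(2+2) * minor(2,2) = -2
Entry delta = 2 - -2 = 4
Det delta = 4 * -2 = -8
New det = -56 + -8 = -64

Answer: -64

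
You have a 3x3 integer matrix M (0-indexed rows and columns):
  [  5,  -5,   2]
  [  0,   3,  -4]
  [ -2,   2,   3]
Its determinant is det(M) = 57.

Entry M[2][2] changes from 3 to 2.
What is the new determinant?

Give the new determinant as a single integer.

det is linear in row 2: changing M[2][2] by delta changes det by delta * cofactor(2,2).
Cofactor C_22 = (-1)^(2+2) * minor(2,2) = 15
Entry delta = 2 - 3 = -1
Det delta = -1 * 15 = -15
New det = 57 + -15 = 42

Answer: 42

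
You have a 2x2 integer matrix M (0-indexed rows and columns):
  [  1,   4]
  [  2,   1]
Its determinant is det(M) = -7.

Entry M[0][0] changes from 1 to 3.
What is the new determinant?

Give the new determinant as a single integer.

Answer: -5

Derivation:
det is linear in row 0: changing M[0][0] by delta changes det by delta * cofactor(0,0).
Cofactor C_00 = (-1)^(0+0) * minor(0,0) = 1
Entry delta = 3 - 1 = 2
Det delta = 2 * 1 = 2
New det = -7 + 2 = -5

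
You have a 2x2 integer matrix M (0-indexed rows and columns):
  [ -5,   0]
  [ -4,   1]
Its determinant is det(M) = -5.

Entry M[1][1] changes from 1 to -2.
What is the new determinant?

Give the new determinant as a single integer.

det is linear in row 1: changing M[1][1] by delta changes det by delta * cofactor(1,1).
Cofactor C_11 = (-1)^(1+1) * minor(1,1) = -5
Entry delta = -2 - 1 = -3
Det delta = -3 * -5 = 15
New det = -5 + 15 = 10

Answer: 10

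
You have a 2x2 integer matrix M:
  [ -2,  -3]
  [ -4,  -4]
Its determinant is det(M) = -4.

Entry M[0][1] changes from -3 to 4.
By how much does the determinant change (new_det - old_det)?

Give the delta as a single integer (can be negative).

Answer: 28

Derivation:
Cofactor C_01 = 4
Entry delta = 4 - -3 = 7
Det delta = entry_delta * cofactor = 7 * 4 = 28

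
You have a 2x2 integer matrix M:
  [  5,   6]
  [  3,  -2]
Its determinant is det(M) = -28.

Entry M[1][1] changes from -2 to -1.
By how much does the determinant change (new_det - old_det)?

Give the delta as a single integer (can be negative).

Answer: 5

Derivation:
Cofactor C_11 = 5
Entry delta = -1 - -2 = 1
Det delta = entry_delta * cofactor = 1 * 5 = 5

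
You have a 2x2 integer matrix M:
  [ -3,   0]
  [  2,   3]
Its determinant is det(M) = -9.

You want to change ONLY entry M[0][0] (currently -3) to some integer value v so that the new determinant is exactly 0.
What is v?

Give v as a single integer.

det is linear in entry M[0][0]: det = old_det + (v - -3) * C_00
Cofactor C_00 = 3
Want det = 0: -9 + (v - -3) * 3 = 0
  (v - -3) = 9 / 3 = 3
  v = -3 + (3) = 0

Answer: 0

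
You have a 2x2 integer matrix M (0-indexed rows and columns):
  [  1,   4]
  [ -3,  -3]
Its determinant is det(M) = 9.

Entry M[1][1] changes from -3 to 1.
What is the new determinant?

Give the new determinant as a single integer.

det is linear in row 1: changing M[1][1] by delta changes det by delta * cofactor(1,1).
Cofactor C_11 = (-1)^(1+1) * minor(1,1) = 1
Entry delta = 1 - -3 = 4
Det delta = 4 * 1 = 4
New det = 9 + 4 = 13

Answer: 13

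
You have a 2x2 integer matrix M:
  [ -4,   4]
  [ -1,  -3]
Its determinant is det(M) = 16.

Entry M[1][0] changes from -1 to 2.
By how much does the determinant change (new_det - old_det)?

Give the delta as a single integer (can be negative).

Cofactor C_10 = -4
Entry delta = 2 - -1 = 3
Det delta = entry_delta * cofactor = 3 * -4 = -12

Answer: -12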